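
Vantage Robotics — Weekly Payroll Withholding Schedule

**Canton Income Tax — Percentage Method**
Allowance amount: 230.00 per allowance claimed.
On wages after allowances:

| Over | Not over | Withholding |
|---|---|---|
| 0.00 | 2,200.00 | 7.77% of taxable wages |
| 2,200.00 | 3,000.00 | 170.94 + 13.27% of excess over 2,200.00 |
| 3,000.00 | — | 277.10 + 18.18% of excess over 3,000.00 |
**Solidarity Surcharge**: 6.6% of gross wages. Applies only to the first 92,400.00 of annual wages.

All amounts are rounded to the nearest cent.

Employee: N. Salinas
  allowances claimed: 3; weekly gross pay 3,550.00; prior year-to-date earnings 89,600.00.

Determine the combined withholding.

Canton Income Tax: taxable = 3,550.00 − 3×230.00 = 2,860.00
  170.94 + 13.27% × (2,860.00 − 2,200.00) = 170.94 + 13.27% × 660.00 = 258.52
Solidarity Surcharge: cap 92,400.00 − YTD 89,600.00 = 2,800.00 subject; 6.6% × 2,800.00 = 184.80
Total: 258.52 + 184.80 = 443.32

443.32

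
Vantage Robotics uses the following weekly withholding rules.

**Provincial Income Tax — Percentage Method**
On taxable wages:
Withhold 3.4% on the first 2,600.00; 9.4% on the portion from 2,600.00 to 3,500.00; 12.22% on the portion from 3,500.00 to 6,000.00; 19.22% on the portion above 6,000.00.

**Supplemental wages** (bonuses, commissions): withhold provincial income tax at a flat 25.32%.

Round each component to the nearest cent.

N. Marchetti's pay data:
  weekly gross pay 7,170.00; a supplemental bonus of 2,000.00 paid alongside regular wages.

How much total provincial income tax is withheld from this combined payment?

1,209.77

Provincial Income Tax: taxable = 7,170.00
  478.50 + 19.22% × (7,170.00 − 6,000.00) = 478.50 + 19.22% × 1,170.00 = 703.37
Supplemental (25.32% flat on bonus): 25.32% × 2,000.00 = 506.40
Total provincial income tax: 703.37 + 506.40 = 1,209.77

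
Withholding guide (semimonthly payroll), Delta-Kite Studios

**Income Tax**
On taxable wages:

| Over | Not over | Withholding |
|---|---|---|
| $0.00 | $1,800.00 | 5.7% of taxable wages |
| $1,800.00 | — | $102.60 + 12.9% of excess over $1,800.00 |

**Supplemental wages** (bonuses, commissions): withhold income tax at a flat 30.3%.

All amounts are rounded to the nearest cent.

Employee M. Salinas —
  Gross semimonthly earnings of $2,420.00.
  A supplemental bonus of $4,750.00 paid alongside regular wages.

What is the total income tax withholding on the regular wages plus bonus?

Income Tax: taxable = $2,420.00
  $102.60 + 12.9% × ($2,420.00 − $1,800.00) = $102.60 + 12.9% × $620.00 = $182.58
Supplemental (30.3% flat on bonus): 30.3% × $4,750.00 = $1,439.25
Total income tax: $182.58 + $1,439.25 = $1,621.83

$1,621.83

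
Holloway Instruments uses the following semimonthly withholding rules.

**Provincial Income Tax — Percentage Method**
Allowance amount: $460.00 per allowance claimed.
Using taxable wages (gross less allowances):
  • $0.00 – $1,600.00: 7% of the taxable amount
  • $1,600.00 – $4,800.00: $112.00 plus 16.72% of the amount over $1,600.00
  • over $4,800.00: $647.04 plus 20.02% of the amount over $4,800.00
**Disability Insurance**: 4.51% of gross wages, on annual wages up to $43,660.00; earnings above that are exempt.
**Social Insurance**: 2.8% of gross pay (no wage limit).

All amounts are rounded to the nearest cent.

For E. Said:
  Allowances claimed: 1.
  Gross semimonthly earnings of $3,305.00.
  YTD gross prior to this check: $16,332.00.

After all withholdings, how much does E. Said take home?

$2,743.24

Provincial Income Tax: taxable = $3,305.00 − 1×$460.00 = $2,845.00
  $112.00 + 16.72% × ($2,845.00 − $1,600.00) = $112.00 + 16.72% × $1,245.00 = $320.16
Disability Insurance: 4.51% × $3,305.00 = $149.06
Social Insurance: 2.8% × $3,305.00 = $92.54
Total withheld: $320.16 + $149.06 + $92.54 = $561.76
Net pay: $3,305.00 − $561.76 = $2,743.24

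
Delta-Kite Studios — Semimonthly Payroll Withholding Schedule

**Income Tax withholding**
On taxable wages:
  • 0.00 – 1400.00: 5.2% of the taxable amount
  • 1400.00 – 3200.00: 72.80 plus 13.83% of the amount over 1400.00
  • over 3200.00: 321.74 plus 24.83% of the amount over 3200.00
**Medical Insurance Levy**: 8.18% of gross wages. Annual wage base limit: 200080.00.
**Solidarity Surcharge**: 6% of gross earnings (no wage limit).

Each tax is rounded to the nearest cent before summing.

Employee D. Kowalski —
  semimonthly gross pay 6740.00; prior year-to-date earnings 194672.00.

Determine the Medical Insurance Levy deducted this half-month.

Medical Insurance Levy: cap 200080.00 − YTD 194672.00 = 5408.00 subject; 8.18% × 5408.00 = 442.37

442.37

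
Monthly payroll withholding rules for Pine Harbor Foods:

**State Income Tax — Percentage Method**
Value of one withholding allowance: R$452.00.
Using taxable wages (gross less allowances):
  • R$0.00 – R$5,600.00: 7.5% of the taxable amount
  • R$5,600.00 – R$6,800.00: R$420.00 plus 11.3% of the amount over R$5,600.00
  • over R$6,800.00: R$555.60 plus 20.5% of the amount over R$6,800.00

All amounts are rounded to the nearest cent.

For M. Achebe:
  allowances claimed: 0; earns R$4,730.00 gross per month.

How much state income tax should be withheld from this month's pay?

State Income Tax: taxable = R$4,730.00
  7.5% × R$4,730.00 = R$354.75

R$354.75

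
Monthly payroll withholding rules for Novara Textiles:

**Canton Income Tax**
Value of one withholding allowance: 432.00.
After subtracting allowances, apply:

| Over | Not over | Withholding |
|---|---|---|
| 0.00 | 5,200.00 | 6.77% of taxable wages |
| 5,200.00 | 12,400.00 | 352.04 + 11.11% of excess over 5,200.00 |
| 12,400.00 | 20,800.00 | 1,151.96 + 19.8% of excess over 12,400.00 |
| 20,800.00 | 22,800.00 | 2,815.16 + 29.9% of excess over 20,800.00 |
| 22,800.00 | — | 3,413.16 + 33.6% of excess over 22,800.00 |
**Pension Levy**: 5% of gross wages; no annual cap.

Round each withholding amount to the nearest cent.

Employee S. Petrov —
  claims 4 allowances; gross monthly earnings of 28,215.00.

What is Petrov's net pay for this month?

Canton Income Tax: taxable = 28,215.00 − 4×432.00 = 26,487.00
  3,413.16 + 33.6% × (26,487.00 − 22,800.00) = 3,413.16 + 33.6% × 3,687.00 = 4,651.99
Pension Levy: 5% × 28,215.00 = 1,410.75
Total withheld: 4,651.99 + 1,410.75 = 6,062.74
Net pay: 28,215.00 − 6,062.74 = 22,152.26

22,152.26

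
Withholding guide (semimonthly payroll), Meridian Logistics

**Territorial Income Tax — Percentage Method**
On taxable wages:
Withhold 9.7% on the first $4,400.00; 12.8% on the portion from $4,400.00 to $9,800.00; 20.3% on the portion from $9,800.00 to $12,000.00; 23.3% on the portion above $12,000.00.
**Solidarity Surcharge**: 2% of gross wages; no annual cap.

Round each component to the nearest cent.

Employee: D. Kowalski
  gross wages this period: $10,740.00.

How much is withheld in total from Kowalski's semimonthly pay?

$1,523.62

Territorial Income Tax: taxable = $10,740.00
  $1,118.00 + 20.3% × ($10,740.00 − $9,800.00) = $1,118.00 + 20.3% × $940.00 = $1,308.82
Solidarity Surcharge: 2% × $10,740.00 = $214.80
Total: $1,308.82 + $214.80 = $1,523.62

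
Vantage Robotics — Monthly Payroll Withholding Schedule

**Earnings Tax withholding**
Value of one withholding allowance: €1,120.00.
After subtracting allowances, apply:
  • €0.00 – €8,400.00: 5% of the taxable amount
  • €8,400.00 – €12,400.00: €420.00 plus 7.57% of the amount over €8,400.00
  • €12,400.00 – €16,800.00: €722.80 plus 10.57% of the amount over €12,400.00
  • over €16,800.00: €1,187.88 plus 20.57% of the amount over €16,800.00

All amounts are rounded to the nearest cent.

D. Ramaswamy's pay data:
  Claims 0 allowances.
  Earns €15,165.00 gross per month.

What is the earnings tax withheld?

€1,015.06

Earnings Tax: taxable = €15,165.00
  €722.80 + 10.57% × (€15,165.00 − €12,400.00) = €722.80 + 10.57% × €2,765.00 = €1,015.06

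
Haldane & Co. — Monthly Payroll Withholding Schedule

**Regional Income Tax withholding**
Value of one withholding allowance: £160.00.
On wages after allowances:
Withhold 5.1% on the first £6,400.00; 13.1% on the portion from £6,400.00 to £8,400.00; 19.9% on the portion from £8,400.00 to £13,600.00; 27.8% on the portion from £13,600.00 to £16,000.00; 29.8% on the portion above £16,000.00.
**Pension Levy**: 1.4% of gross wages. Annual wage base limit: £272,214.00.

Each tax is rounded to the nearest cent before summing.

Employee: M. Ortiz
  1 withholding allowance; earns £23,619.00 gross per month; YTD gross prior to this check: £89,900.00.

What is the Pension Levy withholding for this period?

£330.67

Pension Levy: 1.4% × £23,619.00 = £330.67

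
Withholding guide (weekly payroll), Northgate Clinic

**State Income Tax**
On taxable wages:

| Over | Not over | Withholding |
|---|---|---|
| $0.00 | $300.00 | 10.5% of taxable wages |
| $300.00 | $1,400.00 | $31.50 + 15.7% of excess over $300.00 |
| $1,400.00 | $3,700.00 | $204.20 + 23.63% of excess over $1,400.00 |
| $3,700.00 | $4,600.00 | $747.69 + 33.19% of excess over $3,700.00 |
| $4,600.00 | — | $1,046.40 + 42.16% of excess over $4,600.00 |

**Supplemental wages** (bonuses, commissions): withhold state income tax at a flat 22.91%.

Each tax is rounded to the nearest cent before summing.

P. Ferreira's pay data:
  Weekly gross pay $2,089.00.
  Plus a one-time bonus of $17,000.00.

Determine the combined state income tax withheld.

$4,261.71

State Income Tax: taxable = $2,089.00
  $204.20 + 23.63% × ($2,089.00 − $1,400.00) = $204.20 + 23.63% × $689.00 = $367.01
Supplemental (22.91% flat on bonus): 22.91% × $17,000.00 = $3,894.70
Total state income tax: $367.01 + $3,894.70 = $4,261.71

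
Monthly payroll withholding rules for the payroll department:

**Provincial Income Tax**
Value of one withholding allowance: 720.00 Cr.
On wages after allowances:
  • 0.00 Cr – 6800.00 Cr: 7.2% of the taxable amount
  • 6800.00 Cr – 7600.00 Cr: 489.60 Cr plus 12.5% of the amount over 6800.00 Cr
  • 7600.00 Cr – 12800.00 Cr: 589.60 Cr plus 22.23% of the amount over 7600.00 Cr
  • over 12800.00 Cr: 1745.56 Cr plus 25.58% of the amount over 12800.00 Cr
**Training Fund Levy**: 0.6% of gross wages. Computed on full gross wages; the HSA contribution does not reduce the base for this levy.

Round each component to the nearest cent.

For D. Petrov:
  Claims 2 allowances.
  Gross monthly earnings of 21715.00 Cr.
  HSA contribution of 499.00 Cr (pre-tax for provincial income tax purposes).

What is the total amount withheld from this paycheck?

3660.31 Cr

Provincial Income Tax: taxable = 21715.00 Cr − 499.00 Cr − 2×720.00 Cr = 19776.00 Cr
  1745.56 Cr + 25.58% × (19776.00 Cr − 12800.00 Cr) = 1745.56 Cr + 25.58% × 6976.00 Cr = 3530.02 Cr
Training Fund Levy: 0.6% × 21715.00 Cr = 130.29 Cr
Total: 3530.02 Cr + 130.29 Cr = 3660.31 Cr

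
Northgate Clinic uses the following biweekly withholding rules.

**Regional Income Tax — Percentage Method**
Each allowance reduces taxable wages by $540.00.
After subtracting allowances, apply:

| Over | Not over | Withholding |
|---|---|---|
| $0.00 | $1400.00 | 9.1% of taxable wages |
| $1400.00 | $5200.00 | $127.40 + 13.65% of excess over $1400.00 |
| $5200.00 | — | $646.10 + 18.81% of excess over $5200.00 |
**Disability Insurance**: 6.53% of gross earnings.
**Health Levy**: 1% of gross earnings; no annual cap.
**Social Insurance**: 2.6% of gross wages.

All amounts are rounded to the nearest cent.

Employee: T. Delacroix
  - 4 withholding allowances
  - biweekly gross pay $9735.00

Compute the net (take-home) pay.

$7656.00

Regional Income Tax: taxable = $9735.00 − 4×$540.00 = $7575.00
  $646.10 + 18.81% × ($7575.00 − $5200.00) = $646.10 + 18.81% × $2375.00 = $1092.84
Disability Insurance: 6.53% × $9735.00 = $635.70
Health Levy: 1% × $9735.00 = $97.35
Social Insurance: 2.6% × $9735.00 = $253.11
Total withheld: $1092.84 + $635.70 + $97.35 + $253.11 = $2079.00
Net pay: $9735.00 − $2079.00 = $7656.00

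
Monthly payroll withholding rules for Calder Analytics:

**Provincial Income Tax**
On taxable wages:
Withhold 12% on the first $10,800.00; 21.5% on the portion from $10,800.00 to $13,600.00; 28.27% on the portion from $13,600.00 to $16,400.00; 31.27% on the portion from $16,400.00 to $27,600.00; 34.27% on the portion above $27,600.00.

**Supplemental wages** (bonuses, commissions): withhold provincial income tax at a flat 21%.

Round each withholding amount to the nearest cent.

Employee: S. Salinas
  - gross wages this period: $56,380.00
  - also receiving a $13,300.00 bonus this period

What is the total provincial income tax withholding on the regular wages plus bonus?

Provincial Income Tax: taxable = $56,380.00
  $6,191.80 + 34.27% × ($56,380.00 − $27,600.00) = $6,191.80 + 34.27% × $28,780.00 = $16,054.71
Supplemental (21% flat on bonus): 21% × $13,300.00 = $2,793.00
Total provincial income tax: $16,054.71 + $2,793.00 = $18,847.71

$18,847.71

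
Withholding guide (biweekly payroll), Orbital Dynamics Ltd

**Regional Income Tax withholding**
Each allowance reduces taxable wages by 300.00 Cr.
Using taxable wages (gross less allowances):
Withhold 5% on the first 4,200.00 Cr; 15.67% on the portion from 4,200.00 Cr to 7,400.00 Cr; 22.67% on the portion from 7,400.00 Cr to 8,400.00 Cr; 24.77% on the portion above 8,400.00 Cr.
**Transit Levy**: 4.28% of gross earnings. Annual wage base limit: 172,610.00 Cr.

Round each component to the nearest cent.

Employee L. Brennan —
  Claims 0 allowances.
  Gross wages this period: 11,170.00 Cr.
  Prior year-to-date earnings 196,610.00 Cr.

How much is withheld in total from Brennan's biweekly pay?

1,624.27 Cr

Regional Income Tax: taxable = 11,170.00 Cr
  938.14 Cr + 24.77% × (11,170.00 Cr − 8,400.00 Cr) = 938.14 Cr + 24.77% × 2,770.00 Cr = 1,624.27 Cr
Transit Levy: YTD 196,610.00 Cr ≥ cap 172,610.00 Cr → 0.00 Cr
Total: 1,624.27 Cr + 0.00 Cr = 1,624.27 Cr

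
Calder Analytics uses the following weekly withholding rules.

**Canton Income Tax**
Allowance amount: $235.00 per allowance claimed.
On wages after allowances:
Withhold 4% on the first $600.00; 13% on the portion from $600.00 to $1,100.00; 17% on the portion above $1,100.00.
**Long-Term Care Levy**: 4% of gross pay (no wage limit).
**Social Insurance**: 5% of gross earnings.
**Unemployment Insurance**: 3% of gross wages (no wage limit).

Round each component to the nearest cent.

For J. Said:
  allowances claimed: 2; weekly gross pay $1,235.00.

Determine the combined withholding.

Canton Income Tax: taxable = $1,235.00 − 2×$235.00 = $765.00
  $24.00 + 13% × ($765.00 − $600.00) = $24.00 + 13% × $165.00 = $45.45
Long-Term Care Levy: 4% × $1,235.00 = $49.40
Social Insurance: 5% × $1,235.00 = $61.75
Unemployment Insurance: 3% × $1,235.00 = $37.05
Total: $45.45 + $49.40 + $61.75 + $37.05 = $193.65

$193.65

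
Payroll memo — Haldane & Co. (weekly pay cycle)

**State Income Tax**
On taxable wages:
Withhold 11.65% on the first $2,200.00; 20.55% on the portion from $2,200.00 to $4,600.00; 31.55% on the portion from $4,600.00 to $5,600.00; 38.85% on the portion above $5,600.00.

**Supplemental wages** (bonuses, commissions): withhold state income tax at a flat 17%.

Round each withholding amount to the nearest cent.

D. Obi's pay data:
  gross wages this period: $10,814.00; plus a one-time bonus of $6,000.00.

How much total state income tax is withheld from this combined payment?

State Income Tax: taxable = $10,814.00
  $1,065.00 + 38.85% × ($10,814.00 − $5,600.00) = $1,065.00 + 38.85% × $5,214.00 = $3,090.64
Supplemental (17% flat on bonus): 17% × $6,000.00 = $1,020.00
Total state income tax: $3,090.64 + $1,020.00 = $4,110.64

$4,110.64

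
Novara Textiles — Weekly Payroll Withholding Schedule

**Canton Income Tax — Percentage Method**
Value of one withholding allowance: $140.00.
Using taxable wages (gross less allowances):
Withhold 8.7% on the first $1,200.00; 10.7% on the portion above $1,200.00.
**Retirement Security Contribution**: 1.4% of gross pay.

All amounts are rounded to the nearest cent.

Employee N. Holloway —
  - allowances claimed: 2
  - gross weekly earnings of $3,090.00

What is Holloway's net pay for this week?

$2,770.07

Canton Income Tax: taxable = $3,090.00 − 2×$140.00 = $2,810.00
  $104.40 + 10.7% × ($2,810.00 − $1,200.00) = $104.40 + 10.7% × $1,610.00 = $276.67
Retirement Security Contribution: 1.4% × $3,090.00 = $43.26
Total withheld: $276.67 + $43.26 = $319.93
Net pay: $3,090.00 − $319.93 = $2,770.07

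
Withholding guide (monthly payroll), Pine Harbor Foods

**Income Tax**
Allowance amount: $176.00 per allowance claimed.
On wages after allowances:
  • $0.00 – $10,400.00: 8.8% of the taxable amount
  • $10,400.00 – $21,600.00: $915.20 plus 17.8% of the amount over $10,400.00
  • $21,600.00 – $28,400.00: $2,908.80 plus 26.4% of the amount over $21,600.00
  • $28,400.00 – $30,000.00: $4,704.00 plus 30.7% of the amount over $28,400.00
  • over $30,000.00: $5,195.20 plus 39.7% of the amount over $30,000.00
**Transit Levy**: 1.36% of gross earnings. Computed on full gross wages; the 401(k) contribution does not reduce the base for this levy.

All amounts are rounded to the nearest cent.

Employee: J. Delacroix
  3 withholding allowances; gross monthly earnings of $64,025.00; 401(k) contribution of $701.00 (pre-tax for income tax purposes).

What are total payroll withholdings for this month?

$19,085.95

Income Tax: taxable = $64,025.00 − $701.00 − 3×$176.00 = $62,796.00
  $5,195.20 + 39.7% × ($62,796.00 − $30,000.00) = $5,195.20 + 39.7% × $32,796.00 = $18,215.21
Transit Levy: 1.36% × $64,025.00 = $870.74
Total: $18,215.21 + $870.74 = $19,085.95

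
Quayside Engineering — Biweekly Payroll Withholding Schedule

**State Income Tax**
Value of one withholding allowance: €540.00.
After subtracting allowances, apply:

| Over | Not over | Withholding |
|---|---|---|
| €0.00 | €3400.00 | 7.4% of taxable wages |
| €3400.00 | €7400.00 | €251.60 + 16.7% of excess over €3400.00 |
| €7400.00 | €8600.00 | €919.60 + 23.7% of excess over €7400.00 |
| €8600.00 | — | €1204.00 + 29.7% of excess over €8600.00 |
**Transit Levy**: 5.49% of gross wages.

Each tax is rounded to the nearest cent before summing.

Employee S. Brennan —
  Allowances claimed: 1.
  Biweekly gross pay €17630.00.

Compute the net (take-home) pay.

€12936.58

State Income Tax: taxable = €17630.00 − 1×€540.00 = €17090.00
  €1204.00 + 29.7% × (€17090.00 − €8600.00) = €1204.00 + 29.7% × €8490.00 = €3725.53
Transit Levy: 5.49% × €17630.00 = €967.89
Total withheld: €3725.53 + €967.89 = €4693.42
Net pay: €17630.00 − €4693.42 = €12936.58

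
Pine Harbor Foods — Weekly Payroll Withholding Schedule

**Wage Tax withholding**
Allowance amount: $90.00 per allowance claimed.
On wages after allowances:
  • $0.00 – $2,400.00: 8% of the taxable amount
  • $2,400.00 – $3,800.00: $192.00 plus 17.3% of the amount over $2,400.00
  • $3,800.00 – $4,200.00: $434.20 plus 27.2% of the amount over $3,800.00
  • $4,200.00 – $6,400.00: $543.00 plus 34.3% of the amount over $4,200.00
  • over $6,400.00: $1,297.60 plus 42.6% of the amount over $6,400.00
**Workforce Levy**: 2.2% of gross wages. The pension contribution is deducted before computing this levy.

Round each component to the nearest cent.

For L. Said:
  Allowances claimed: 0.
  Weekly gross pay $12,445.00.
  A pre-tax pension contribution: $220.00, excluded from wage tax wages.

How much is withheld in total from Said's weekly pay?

Wage Tax: taxable = $12,445.00 − $220.00 = $12,225.00
  $1,297.60 + 42.6% × ($12,225.00 − $6,400.00) = $1,297.60 + 42.6% × $5,825.00 = $3,779.05
Workforce Levy: 2.2% × $12,225.00 = $268.95
Total: $3,779.05 + $268.95 = $4,048.00

$4,048.00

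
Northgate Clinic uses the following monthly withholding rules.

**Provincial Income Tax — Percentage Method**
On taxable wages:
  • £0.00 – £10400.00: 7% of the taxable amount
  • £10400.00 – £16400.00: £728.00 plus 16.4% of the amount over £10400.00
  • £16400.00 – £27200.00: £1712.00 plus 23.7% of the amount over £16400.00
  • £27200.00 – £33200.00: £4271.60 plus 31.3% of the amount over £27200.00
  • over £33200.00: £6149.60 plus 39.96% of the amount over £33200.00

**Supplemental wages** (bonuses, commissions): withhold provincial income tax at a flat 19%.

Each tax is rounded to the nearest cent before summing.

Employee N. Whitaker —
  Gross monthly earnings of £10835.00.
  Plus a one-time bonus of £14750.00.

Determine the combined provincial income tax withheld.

£3601.84

Provincial Income Tax: taxable = £10835.00
  £728.00 + 16.4% × (£10835.00 − £10400.00) = £728.00 + 16.4% × £435.00 = £799.34
Supplemental (19% flat on bonus): 19% × £14750.00 = £2802.50
Total provincial income tax: £799.34 + £2802.50 = £3601.84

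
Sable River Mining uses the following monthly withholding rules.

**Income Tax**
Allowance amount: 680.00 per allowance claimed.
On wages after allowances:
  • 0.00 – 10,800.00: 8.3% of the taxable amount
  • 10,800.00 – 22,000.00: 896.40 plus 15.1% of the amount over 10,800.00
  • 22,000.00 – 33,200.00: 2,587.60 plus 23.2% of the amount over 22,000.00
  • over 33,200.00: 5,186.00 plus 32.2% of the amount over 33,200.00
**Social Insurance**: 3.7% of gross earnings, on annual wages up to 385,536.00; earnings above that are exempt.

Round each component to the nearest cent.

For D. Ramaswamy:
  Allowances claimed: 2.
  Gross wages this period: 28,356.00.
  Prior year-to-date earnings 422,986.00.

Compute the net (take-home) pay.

Income Tax: taxable = 28,356.00 − 2×680.00 = 26,996.00
  2,587.60 + 23.2% × (26,996.00 − 22,000.00) = 2,587.60 + 23.2% × 4,996.00 = 3,746.67
Social Insurance: YTD 422,986.00 ≥ cap 385,536.00 → 0.00
Total withheld: 3,746.67 + 0.00 = 3,746.67
Net pay: 28,356.00 − 3,746.67 = 24,609.33

24,609.33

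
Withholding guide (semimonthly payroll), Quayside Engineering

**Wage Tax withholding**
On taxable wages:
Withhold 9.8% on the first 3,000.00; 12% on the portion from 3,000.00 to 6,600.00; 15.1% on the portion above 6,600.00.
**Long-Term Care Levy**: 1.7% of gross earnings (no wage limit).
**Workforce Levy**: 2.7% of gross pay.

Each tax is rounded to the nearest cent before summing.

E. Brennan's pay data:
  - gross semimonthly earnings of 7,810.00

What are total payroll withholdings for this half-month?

1,252.35

Wage Tax: taxable = 7,810.00
  726.00 + 15.1% × (7,810.00 − 6,600.00) = 726.00 + 15.1% × 1,210.00 = 908.71
Long-Term Care Levy: 1.7% × 7,810.00 = 132.77
Workforce Levy: 2.7% × 7,810.00 = 210.87
Total: 908.71 + 132.77 + 210.87 = 1,252.35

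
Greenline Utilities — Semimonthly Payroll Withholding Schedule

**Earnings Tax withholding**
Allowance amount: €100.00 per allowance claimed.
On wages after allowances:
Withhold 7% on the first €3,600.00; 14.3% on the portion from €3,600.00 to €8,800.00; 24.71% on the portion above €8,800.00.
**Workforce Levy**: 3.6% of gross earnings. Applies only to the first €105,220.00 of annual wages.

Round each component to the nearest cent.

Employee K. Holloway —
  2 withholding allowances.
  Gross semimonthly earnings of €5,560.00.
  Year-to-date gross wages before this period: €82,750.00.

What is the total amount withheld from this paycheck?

Earnings Tax: taxable = €5,560.00 − 2×€100.00 = €5,360.00
  €252.00 + 14.3% × (€5,360.00 − €3,600.00) = €252.00 + 14.3% × €1,760.00 = €503.68
Workforce Levy: 3.6% × €5,560.00 = €200.16
Total: €503.68 + €200.16 = €703.84

€703.84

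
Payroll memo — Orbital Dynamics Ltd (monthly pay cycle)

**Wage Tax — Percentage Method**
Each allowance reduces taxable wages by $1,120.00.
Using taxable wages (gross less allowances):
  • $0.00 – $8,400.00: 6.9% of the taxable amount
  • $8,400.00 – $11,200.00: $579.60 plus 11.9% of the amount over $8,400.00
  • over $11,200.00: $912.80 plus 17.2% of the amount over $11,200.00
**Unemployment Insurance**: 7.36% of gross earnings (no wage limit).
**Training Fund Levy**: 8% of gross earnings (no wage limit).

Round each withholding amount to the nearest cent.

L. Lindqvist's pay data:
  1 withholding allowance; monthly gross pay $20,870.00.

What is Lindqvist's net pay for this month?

$15,280.97

Wage Tax: taxable = $20,870.00 − 1×$1,120.00 = $19,750.00
  $912.80 + 17.2% × ($19,750.00 − $11,200.00) = $912.80 + 17.2% × $8,550.00 = $2,383.40
Unemployment Insurance: 7.36% × $20,870.00 = $1,536.03
Training Fund Levy: 8% × $20,870.00 = $1,669.60
Total withheld: $2,383.40 + $1,536.03 + $1,669.60 = $5,589.03
Net pay: $20,870.00 − $5,589.03 = $15,280.97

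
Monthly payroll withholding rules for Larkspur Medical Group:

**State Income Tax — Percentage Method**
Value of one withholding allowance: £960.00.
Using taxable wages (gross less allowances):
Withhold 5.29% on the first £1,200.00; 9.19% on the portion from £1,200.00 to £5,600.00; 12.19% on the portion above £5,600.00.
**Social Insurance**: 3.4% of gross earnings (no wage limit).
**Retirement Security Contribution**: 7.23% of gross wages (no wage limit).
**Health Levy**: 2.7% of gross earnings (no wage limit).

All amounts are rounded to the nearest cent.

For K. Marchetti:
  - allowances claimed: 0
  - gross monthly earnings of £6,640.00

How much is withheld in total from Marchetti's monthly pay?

State Income Tax: taxable = £6,640.00
  £467.84 + 12.19% × (£6,640.00 − £5,600.00) = £467.84 + 12.19% × £1,040.00 = £594.62
Social Insurance: 3.4% × £6,640.00 = £225.76
Retirement Security Contribution: 7.23% × £6,640.00 = £480.07
Health Levy: 2.7% × £6,640.00 = £179.28
Total: £594.62 + £225.76 + £480.07 + £179.28 = £1,479.73

£1,479.73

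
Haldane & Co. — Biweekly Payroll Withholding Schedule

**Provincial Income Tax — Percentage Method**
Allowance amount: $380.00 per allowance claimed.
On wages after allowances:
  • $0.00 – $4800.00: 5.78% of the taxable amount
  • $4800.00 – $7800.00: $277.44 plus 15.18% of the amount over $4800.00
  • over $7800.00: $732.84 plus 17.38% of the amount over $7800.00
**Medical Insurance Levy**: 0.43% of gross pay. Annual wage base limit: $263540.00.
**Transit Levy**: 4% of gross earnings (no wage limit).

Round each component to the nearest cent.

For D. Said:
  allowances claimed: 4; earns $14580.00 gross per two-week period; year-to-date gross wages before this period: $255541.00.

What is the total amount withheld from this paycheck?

$2264.63

Provincial Income Tax: taxable = $14580.00 − 4×$380.00 = $13060.00
  $732.84 + 17.38% × ($13060.00 − $7800.00) = $732.84 + 17.38% × $5260.00 = $1647.03
Medical Insurance Levy: cap $263540.00 − YTD $255541.00 = $7999.00 subject; 0.43% × $7999.00 = $34.40
Transit Levy: 4% × $14580.00 = $583.20
Total: $1647.03 + $34.40 + $583.20 = $2264.63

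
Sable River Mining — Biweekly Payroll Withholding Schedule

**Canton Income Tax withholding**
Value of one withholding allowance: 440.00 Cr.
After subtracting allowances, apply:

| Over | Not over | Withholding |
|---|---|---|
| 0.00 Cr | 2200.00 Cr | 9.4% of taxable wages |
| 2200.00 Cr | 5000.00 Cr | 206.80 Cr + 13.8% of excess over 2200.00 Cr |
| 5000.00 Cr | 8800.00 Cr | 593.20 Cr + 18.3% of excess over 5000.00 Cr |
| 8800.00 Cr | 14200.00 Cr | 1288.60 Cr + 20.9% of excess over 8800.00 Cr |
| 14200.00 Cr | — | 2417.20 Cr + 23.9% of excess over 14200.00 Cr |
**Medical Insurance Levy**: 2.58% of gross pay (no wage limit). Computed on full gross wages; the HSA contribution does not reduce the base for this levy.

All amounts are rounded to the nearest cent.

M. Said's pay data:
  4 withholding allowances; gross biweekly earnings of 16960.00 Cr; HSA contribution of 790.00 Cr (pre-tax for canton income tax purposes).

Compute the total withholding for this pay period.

Canton Income Tax: taxable = 16960.00 Cr − 790.00 Cr − 4×440.00 Cr = 14410.00 Cr
  2417.20 Cr + 23.9% × (14410.00 Cr − 14200.00 Cr) = 2417.20 Cr + 23.9% × 210.00 Cr = 2467.39 Cr
Medical Insurance Levy: 2.58% × 16960.00 Cr = 437.57 Cr
Total: 2467.39 Cr + 437.57 Cr = 2904.96 Cr

2904.96 Cr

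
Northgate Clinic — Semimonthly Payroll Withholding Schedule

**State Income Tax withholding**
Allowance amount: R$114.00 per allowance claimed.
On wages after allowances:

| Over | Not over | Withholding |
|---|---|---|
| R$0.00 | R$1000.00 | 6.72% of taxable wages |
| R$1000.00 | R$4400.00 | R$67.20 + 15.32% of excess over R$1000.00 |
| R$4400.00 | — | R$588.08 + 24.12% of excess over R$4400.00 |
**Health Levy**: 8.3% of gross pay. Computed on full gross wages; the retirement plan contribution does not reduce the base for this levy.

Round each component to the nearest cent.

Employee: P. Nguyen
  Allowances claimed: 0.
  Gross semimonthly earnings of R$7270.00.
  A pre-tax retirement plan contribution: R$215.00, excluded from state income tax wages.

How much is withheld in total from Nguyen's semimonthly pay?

R$1831.88

State Income Tax: taxable = R$7270.00 − R$215.00 = R$7055.00
  R$588.08 + 24.12% × (R$7055.00 − R$4400.00) = R$588.08 + 24.12% × R$2655.00 = R$1228.47
Health Levy: 8.3% × R$7270.00 = R$603.41
Total: R$1228.47 + R$603.41 = R$1831.88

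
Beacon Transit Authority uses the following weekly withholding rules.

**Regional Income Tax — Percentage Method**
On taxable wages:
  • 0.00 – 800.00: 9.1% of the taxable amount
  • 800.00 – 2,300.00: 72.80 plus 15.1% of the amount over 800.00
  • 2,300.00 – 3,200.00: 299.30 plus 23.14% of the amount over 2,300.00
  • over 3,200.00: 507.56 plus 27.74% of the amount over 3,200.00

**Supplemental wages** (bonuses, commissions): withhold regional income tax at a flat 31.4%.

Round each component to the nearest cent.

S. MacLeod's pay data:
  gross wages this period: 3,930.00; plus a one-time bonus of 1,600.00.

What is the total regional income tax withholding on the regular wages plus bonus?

Regional Income Tax: taxable = 3,930.00
  507.56 + 27.74% × (3,930.00 − 3,200.00) = 507.56 + 27.74% × 730.00 = 710.06
Supplemental (31.4% flat on bonus): 31.4% × 1,600.00 = 502.40
Total regional income tax: 710.06 + 502.40 = 1,212.46

1,212.46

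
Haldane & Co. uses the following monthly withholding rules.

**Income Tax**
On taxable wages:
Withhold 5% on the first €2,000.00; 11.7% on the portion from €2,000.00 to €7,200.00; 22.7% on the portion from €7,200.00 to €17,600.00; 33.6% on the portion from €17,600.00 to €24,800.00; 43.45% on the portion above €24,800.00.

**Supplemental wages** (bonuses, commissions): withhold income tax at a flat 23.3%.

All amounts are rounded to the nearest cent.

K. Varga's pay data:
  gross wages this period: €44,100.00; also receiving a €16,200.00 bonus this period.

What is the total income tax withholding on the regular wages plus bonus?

€17,648.85

Income Tax: taxable = €44,100.00
  €5,488.40 + 43.45% × (€44,100.00 − €24,800.00) = €5,488.40 + 43.45% × €19,300.00 = €13,874.25
Supplemental (23.3% flat on bonus): 23.3% × €16,200.00 = €3,774.60
Total income tax: €13,874.25 + €3,774.60 = €17,648.85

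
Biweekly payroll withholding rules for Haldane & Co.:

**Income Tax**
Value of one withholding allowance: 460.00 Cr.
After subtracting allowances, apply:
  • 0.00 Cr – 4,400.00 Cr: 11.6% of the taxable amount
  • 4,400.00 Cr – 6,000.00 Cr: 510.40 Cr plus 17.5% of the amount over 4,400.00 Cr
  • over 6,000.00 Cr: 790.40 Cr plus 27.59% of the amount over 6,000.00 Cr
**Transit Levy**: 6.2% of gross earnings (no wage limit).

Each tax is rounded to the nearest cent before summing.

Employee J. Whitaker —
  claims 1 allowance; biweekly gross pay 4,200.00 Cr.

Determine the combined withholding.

694.24 Cr

Income Tax: taxable = 4,200.00 Cr − 1×460.00 Cr = 3,740.00 Cr
  11.6% × 3,740.00 Cr = 433.84 Cr
Transit Levy: 6.2% × 4,200.00 Cr = 260.40 Cr
Total: 433.84 Cr + 260.40 Cr = 694.24 Cr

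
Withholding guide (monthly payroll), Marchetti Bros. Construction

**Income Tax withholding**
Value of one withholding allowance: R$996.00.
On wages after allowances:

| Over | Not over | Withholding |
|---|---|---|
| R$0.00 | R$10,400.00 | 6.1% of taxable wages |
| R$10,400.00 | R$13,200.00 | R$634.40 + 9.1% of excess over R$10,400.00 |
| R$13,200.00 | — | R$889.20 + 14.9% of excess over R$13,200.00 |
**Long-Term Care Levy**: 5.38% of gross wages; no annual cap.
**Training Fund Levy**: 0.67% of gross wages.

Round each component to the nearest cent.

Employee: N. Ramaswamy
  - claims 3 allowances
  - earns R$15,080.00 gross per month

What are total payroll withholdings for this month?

Income Tax: taxable = R$15,080.00 − 3×R$996.00 = R$12,092.00
  R$634.40 + 9.1% × (R$12,092.00 − R$10,400.00) = R$634.40 + 9.1% × R$1,692.00 = R$788.37
Long-Term Care Levy: 5.38% × R$15,080.00 = R$811.30
Training Fund Levy: 0.67% × R$15,080.00 = R$101.04
Total: R$788.37 + R$811.30 + R$101.04 = R$1,700.71

R$1,700.71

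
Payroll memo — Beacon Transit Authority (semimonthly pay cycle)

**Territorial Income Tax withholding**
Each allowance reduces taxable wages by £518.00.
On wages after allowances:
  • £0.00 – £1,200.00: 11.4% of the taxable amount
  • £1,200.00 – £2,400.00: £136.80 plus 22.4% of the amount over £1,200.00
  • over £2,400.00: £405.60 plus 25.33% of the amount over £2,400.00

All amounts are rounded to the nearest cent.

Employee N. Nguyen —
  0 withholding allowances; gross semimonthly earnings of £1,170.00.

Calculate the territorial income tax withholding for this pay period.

Territorial Income Tax: taxable = £1,170.00
  11.4% × £1,170.00 = £133.38

£133.38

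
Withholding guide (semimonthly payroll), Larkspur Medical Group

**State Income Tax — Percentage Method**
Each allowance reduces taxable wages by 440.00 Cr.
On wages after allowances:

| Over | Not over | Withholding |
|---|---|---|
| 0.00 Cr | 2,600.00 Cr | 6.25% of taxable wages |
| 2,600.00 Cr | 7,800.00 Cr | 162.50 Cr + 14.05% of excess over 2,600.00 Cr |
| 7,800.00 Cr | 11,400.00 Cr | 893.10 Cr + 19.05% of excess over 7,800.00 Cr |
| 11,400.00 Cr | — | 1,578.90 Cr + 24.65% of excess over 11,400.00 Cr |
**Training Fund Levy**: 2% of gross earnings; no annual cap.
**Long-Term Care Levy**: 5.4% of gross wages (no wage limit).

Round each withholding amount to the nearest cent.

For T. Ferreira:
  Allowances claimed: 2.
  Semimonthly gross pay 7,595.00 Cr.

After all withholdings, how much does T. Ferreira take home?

State Income Tax: taxable = 7,595.00 Cr − 2×440.00 Cr = 6,715.00 Cr
  162.50 Cr + 14.05% × (6,715.00 Cr − 2,600.00 Cr) = 162.50 Cr + 14.05% × 4,115.00 Cr = 740.66 Cr
Training Fund Levy: 2% × 7,595.00 Cr = 151.90 Cr
Long-Term Care Levy: 5.4% × 7,595.00 Cr = 410.13 Cr
Total withheld: 740.66 Cr + 151.90 Cr + 410.13 Cr = 1,302.69 Cr
Net pay: 7,595.00 Cr − 1,302.69 Cr = 6,292.31 Cr

6,292.31 Cr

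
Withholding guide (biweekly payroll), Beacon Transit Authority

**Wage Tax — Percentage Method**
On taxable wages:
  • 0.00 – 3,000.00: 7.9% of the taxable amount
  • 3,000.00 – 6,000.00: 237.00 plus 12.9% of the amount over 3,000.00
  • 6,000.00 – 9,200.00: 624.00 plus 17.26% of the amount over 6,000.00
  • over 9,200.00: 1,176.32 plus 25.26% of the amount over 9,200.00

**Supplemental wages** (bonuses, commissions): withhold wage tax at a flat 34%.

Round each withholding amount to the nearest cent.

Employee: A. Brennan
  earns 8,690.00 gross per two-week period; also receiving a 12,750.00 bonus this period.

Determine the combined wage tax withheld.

Wage Tax: taxable = 8,690.00
  624.00 + 17.26% × (8,690.00 − 6,000.00) = 624.00 + 17.26% × 2,690.00 = 1,088.29
Supplemental (34% flat on bonus): 34% × 12,750.00 = 4,335.00
Total wage tax: 1,088.29 + 4,335.00 = 5,423.29

5,423.29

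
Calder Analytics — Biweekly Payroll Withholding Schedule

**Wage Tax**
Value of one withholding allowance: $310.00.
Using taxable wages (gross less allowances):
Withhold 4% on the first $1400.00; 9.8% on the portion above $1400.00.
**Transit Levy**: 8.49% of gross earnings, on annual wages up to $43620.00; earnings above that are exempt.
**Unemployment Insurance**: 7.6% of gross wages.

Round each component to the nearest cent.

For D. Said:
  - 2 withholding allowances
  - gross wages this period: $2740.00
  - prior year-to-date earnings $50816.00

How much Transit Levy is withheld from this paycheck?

$0.00

Transit Levy: YTD $50816.00 ≥ cap $43620.00 → $0.00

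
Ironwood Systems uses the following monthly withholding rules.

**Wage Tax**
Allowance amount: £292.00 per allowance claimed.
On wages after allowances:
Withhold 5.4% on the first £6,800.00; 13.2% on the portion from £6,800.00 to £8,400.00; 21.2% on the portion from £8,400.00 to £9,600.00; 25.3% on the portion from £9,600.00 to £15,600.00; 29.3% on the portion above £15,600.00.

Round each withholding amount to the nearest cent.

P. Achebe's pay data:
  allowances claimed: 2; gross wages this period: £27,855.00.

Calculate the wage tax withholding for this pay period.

Wage Tax: taxable = £27,855.00 − 2×£292.00 = £27,271.00
  £2,350.80 + 29.3% × (£27,271.00 − £15,600.00) = £2,350.80 + 29.3% × £11,671.00 = £5,770.40

£5,770.40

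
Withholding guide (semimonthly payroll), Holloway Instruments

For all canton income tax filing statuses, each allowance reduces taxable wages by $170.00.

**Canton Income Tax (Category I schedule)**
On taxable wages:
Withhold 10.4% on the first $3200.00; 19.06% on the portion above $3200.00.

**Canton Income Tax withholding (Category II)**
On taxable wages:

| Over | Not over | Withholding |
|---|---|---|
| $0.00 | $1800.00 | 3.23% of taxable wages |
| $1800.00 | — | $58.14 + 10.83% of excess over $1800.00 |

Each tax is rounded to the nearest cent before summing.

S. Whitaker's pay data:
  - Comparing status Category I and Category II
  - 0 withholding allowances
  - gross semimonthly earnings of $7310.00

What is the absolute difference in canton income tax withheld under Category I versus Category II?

$461.30

Canton Income Tax (Category I): taxable = $7310.00
  $332.80 + 19.06% × ($7310.00 − $3200.00) = $332.80 + 19.06% × $4110.00 = $1116.17
Canton Income Tax (Category II): taxable = $7310.00
  $58.14 + 10.83% × ($7310.00 − $1800.00) = $58.14 + 10.83% × $5510.00 = $654.87
Difference: |$1116.17 − $654.87| = $461.30 (higher under Category I)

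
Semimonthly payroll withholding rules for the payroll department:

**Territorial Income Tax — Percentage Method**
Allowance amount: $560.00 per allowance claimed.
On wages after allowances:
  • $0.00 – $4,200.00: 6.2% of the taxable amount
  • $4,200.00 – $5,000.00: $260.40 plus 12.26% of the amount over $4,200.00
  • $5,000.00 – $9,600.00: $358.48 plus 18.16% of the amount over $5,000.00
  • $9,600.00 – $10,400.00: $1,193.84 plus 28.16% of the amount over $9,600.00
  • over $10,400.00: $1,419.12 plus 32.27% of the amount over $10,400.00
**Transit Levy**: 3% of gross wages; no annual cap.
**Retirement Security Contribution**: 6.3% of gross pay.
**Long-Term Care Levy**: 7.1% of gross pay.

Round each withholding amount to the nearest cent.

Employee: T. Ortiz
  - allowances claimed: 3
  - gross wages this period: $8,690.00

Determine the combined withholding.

$2,148.66

Territorial Income Tax: taxable = $8,690.00 − 3×$560.00 = $7,010.00
  $358.48 + 18.16% × ($7,010.00 − $5,000.00) = $358.48 + 18.16% × $2,010.00 = $723.50
Transit Levy: 3% × $8,690.00 = $260.70
Retirement Security Contribution: 6.3% × $8,690.00 = $547.47
Long-Term Care Levy: 7.1% × $8,690.00 = $616.99
Total: $723.50 + $260.70 + $547.47 + $616.99 = $2,148.66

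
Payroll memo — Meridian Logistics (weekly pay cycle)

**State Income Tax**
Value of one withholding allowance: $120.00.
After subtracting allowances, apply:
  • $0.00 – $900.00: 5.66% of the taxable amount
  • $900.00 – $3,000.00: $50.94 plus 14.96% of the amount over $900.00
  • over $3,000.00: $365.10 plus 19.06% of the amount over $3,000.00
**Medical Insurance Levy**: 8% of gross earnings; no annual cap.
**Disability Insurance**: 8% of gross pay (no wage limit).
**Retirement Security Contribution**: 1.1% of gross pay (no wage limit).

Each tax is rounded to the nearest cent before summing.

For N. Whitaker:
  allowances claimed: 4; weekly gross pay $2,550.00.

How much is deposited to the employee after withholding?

$1,887.98

State Income Tax: taxable = $2,550.00 − 4×$120.00 = $2,070.00
  $50.94 + 14.96% × ($2,070.00 − $900.00) = $50.94 + 14.96% × $1,170.00 = $225.97
Medical Insurance Levy: 8% × $2,550.00 = $204.00
Disability Insurance: 8% × $2,550.00 = $204.00
Retirement Security Contribution: 1.1% × $2,550.00 = $28.05
Total withheld: $225.97 + $204.00 + $204.00 + $28.05 = $662.02
Net pay: $2,550.00 − $662.02 = $1,887.98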